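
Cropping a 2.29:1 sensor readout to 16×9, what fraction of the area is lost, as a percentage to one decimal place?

22.4%

The height stays; only width is cut (since 16×9 is narrower than 2.29:1).
Fraction kept = (1.778)/(2.290) ≈ 77.63%, so 22.37% is lost.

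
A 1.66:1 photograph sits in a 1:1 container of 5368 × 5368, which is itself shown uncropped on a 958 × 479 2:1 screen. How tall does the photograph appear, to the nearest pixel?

1.66:1 in 5368×5368: fills the width, so the photograph is 5368.00 × 3233.73.
Second fit — the 1:1 canvas into 958×479 spans the height: 479.00 × 479.00 (×0.0892 from 5368×5368).
Applying the same ×0.0892: 3233.73 → 288.55.

289 px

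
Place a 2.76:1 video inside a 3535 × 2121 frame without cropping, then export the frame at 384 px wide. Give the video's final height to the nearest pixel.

At 3535×2121 the video is width-limited, so height = 3535 / 2.760 ≈ 1280.80 px.
The frame scales by 384/3535 = 0.1086; 1280.80 × 0.1086 ≈ 139.13 px.

139 px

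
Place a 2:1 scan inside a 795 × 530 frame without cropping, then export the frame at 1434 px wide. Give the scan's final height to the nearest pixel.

Fitted into 795×530, the scan spans the width; its height is 795 × 1/2 ≈ 397.50 px.
Scaling 795 → 1434 is ×1.8038, so the height becomes 397.50 × 1.8038 ≈ 717.00 px.

717 px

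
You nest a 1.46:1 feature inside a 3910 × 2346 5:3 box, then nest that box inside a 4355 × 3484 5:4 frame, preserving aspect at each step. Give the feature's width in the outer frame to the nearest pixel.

Inside the 3910×2346 canvas the feature is height-limited at 3425.16 × 2346.00.
Second fit — the 5:3 canvas into 4355×3484 spans the width: 4355.00 × 2613.00 (×1.1138 from 3910×2346).
So the feature's width is 3425.16 × 1.1138 ≈ 3814.98.

3815 px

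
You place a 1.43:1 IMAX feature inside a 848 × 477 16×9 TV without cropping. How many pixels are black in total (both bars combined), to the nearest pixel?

1.43:1 IMAX (1.430) < 16×9 (1.778), so the feature fills the height.
Content width = 477 × 1.430 ≈ 682.1100 px.
Black = 848 − 682.1100 = 165.8900 px.
Across the 477-px span: 165.8900 × 477 ≈ 79130 px.

79130 pixels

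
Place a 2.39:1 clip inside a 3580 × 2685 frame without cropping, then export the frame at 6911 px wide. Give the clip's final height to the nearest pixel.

2892 px

At 3580×2685 the clip is width-limited, so height = 3580 / 2.390 ≈ 1497.91 px.
Scaling 3580 → 6911 is ×1.9304, so the height becomes 1497.91 × 1.9304 ≈ 2891.63 px.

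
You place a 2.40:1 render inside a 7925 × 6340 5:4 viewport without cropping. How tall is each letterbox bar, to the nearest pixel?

2.40:1 (2.400) > 5:4 (1.250), so the render fills the width.
That makes the image 3302.08 px tall (7925 / 2.400).
Leftover height: 6340 − 3302.08 = 3037.92 px → 1518.96 each side.

1519 px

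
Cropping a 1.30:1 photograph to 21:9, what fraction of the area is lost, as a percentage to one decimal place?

44.3%

21:9 is wider than 1.30:1, so the crop keeps the full width and trims the height.
Area ratio = (1.300)/(2.333) = 55.71%; the remaining 44.29% is cropped out.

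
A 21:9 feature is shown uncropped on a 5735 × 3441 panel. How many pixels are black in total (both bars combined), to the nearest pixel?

Since 2.333 > 1.667, the feature is width-limited.
That makes the image 2457.8571 px tall (5735 × 9/21).
Leftover height: 3441 − 2457.8571 = 983.1429 px.
Bar area = 983.1429 × 5735 ≈ 5638324 px.

5638324 pixels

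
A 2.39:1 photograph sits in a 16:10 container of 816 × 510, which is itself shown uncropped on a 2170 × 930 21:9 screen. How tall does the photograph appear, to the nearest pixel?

623 px

First fit — 2.39:1 into 816×510 spans the width: 816.00 × 341.42.
16:10 in 2170×930: fills the height, so the intermediate becomes 1488.00 × 930.00 — a scale of ×1.8235.
Applying the same ×1.8235: 341.42 → 622.59.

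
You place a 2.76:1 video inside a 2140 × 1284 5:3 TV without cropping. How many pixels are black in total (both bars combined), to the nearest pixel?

1088485 pixels

2.76:1 is wider than 5:3, so it spans the full width.
That makes the image 775.3623 px tall (2140 / 2.760).
1284 − 775.3623 = 508.6377 px of bars.
Bar area = 508.6377 × 2140 ≈ 1088485 px.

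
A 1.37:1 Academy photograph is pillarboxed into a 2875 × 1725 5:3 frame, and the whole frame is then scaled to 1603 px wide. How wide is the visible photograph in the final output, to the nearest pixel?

1318 px

In the 2875×1725 frame the photograph fills the height: width = 1725 × 1.370 ≈ 2363.25 px.
The frame scales by 1603/2875 = 0.5576; 2363.25 × 0.5576 ≈ 1317.67 px.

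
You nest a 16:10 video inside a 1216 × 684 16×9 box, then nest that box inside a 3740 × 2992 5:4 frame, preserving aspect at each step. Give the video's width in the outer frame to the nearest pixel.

Inside the 1216×684 canvas the video is height-limited at 1094.40 × 684.00.
The 16×9 canvas is width-limited in 3740×2992, giving 3740.00 × 2103.75; scale factor 3.0757.
Applying the same ×3.0757: 1094.40 → 3366.00.

3366 px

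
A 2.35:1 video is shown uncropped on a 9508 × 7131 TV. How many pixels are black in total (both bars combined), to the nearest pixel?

29332585 pixels

Since 2.350 > 1.333, the video is width-limited.
The video is 9508 / 2.350 ≈ 4045.9574 px tall.
Leftover height: 7131 − 4045.9574 = 3085.0426 px.
Across the 9508-px span: 3085.0426 × 9508 ≈ 29332585 px.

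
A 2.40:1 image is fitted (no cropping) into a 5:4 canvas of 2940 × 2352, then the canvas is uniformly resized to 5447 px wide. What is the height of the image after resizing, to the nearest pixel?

In the 2940×2352 frame the image fills the width: height = 2940 / 2.400 ≈ 1225.00 px.
Scaling 2940 → 5447 is ×1.8527, so the height becomes 1225.00 × 1.8527 ≈ 2269.58 px.

2270 px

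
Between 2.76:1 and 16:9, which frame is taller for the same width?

16:9

2.76 and 16:9 = 1.778; 2.76 > 1.778. The smaller width-to-height ratio is the taller frame.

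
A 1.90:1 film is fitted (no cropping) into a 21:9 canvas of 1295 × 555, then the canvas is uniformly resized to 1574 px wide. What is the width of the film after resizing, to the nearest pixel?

1282 px

Fitted into 1295×555, the film spans the height; its width is 555 × 1.900 ≈ 1054.50 px.
The frame scales by 1574/1295 = 1.2154; 1054.50 × 1.2154 ≈ 1281.69 px.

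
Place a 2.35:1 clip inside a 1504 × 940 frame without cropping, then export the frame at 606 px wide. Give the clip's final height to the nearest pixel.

At 1504×940 the clip is width-limited, so height = 1504 / 2.350 ≈ 640.00 px.
The frame scales by 606/1504 = 0.4029; 640.00 × 0.4029 ≈ 257.87 px.

258 px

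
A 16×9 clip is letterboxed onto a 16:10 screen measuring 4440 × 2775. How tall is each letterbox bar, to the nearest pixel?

Since 1.778 > 1.600, the clip is width-limited.
That makes the image 2497.50 px tall (4440 × 9/16).
Black = 2775 − 2497.50 = 277.50 px, or 138.75 per bar.

139 px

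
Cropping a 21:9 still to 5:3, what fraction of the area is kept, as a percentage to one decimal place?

5:3 is narrower than 21:9, so the crop keeps the full height and trims the width.
Area ratio = (1.667)/(2.333) = 71.43% retained.

71.4%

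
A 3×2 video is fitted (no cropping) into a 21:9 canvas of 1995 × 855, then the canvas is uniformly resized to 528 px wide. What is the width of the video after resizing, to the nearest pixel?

339 px

At 1995×855 the video is height-limited, so width = 855 × 3/2 ≈ 1282.50 px.
Scaling 1995 → 528 is ×0.2647, so the width becomes 1282.50 × 0.2647 ≈ 339.43 px.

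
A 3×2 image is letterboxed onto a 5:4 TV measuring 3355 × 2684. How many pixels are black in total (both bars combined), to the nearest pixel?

Since 1.500 > 1.250, the image is width-limited.
Content height = 3355 × 2/3 ≈ 2236.6667 px.
Black = 2684 − 2236.6667 = 447.3333 px.
That's 447.3333 × 3355 ≈ 1500803 black pixels.

1500803 pixels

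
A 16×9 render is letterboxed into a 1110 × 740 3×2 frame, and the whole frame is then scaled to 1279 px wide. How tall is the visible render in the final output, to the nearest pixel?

At 1110×740 the render is width-limited, so height = 1110 × 9/16 ≈ 624.38 px.
Scaling 1110 → 1279 is ×1.1523, so the height becomes 624.38 × 1.1523 ≈ 719.44 px.

719 px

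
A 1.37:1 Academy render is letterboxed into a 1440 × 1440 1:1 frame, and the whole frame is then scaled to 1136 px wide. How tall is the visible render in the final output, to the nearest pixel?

Fitted into 1440×1440, the render spans the width; its height is 1440 / 1.370 ≈ 1051.09 px.
Resizing to 1136 px wide multiplies everything by 0.7889: 1051.09 → 829.20 px.

829 px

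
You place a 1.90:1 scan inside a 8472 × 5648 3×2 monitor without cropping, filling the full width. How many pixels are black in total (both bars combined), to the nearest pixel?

10073654 pixels

That makes the image 4458.9474 px tall (8472 / 1.900).
Black = 5648 − 4458.9474 = 1189.0526 px.
Across the 8472-px span: 1189.0526 × 8472 ≈ 10073654 px.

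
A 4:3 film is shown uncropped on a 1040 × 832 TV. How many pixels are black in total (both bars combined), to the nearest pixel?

Since 1.333 > 1.250, the film is width-limited.
That makes the image 780.0000 px tall (1040 × 3/4).
Leftover height: 832 − 780.0000 = 52.0000 px.
Across the 1040-px span: 52.0000 × 1040 ≈ 54080 px.

54080 pixels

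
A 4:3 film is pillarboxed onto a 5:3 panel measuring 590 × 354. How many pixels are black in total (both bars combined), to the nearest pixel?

41772 pixels

4:3 is narrower than 5:3, so it spans the full height.
Content width = 354 × 4/3 ≈ 472.0000 px.
Leftover width: 590 − 472.0000 = 118.0000 px.
Bar area = 118.0000 × 354 ≈ 41772 px.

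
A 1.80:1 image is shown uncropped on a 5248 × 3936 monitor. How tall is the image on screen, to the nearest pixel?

Since 1.800 > 1.333, the image is width-limited.
The image is 5248 / 1.800 ≈ 2915.56 px tall.

2916 px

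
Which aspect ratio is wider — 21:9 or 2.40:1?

21:9 = 2.333 and 2.4; 2.4 > 2.333.

2.40:1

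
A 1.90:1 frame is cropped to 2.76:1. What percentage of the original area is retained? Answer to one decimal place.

Going from 1.90:1 to 2.76:1 means cutting height while keeping width.
Area ratio = (1.900)/(2.760) = 68.84% retained.

68.8%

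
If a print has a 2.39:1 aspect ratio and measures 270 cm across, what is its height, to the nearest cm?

113 cm

Height = 270 / 2.390 = 112.97.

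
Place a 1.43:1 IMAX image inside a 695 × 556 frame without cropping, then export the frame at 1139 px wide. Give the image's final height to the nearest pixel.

797 px

In the 695×556 frame the image fills the width: height = 695 / 1.430 ≈ 486.01 px.
The frame scales by 1139/695 = 1.6388; 486.01 × 1.6388 ≈ 796.50 px.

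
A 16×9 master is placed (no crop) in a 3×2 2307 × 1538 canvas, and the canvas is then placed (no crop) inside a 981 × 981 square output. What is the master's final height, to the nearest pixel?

552 px

16×9 in 2307×1538: fills the width, so the master is 2307.00 × 1297.69.
Second fit — the 3×2 canvas into 981×981 spans the width: 981.00 × 654.00 (×0.4252 from 2307×1538).
Applying the same ×0.4252: 1297.69 → 551.81.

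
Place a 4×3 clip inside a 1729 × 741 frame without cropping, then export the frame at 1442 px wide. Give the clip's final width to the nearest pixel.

In the 1729×741 frame the clip fills the height: width = 741 × 4/3 ≈ 988.00 px.
The frame scales by 1442/1729 = 0.8340; 988.00 × 0.8340 ≈ 824.00 px.

824 px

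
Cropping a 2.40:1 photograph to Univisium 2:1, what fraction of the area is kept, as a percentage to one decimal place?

83.3%

The height stays; only width is cut (since Univisium 2:1 is narrower than 2.40:1).
Area ratio = (2.000)/(2.400) = 83.33% retained.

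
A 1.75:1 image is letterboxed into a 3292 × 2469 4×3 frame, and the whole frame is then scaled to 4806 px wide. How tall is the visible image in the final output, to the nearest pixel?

2746 px

In the 3292×2469 frame the image fills the width: height = 3292 / 1.750 ≈ 1881.14 px.
The frame scales by 4806/3292 = 1.4599; 1881.14 × 1.4599 ≈ 2746.29 px.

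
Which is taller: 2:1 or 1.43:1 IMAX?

1.43:1 IMAX

2 and 1.43; 2 > 1.43. The smaller width-to-height ratio is the taller frame.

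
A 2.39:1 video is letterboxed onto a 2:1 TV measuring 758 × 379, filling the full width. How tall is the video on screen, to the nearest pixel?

317 px

That makes the image 317.15 px tall (758 / 2.390).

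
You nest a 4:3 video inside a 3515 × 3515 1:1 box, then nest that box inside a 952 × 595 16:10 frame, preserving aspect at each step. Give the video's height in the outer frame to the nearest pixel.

446 px

4:3 in 3515×3515: fills the width, so the video is 3515.00 × 2636.25.
The 1:1 canvas is height-limited in 952×595, giving 595.00 × 595.00; scale factor 0.1693.
Applying the same ×0.1693: 2636.25 → 446.25.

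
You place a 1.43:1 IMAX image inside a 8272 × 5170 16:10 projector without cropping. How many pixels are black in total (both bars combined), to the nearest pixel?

Since 1.430 < 1.600, the image is height-limited.
That makes the image 7393.1000 px wide (5170 × 1.430).
Black = 8272 − 7393.1000 = 878.9000 px.
That's 878.9000 × 5170 ≈ 4543913 black pixels.

4543913 pixels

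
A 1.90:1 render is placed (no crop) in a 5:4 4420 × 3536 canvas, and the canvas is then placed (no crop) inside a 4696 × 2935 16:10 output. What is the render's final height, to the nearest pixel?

Inside the 4420×3536 canvas the render is width-limited at 4420.00 × 2326.32.
The 5:4 canvas is height-limited in 4696×2935, giving 3668.75 × 2935.00; scale factor 0.8300.
Applying the same ×0.8300: 2326.32 → 1930.92.

1931 px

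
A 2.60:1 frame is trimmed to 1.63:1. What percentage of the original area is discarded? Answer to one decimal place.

1.63:1 is narrower than 2.60:1, so the crop keeps the full height and trims the width.
Fraction kept = (1.630)/(2.600) ≈ 62.69%, so 37.31% is lost.

37.3%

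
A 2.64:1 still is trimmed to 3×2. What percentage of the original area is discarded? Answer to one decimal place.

Going from 2.64:1 to 3×2 means cutting width while keeping height.
Fraction kept = (1.500)/(2.640) ≈ 56.82%, so 43.18% is lost.

43.2%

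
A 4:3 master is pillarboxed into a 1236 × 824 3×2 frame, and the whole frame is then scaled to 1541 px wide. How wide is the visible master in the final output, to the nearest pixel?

1370 px

In the 1236×824 frame the master fills the height: width = 824 × 4/3 ≈ 1098.67 px.
The frame scales by 1541/1236 = 1.2468; 1098.67 × 1.2468 ≈ 1369.78 px.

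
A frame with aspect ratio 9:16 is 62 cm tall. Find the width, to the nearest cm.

35 cm

62 / 16 × 9 = 34.88.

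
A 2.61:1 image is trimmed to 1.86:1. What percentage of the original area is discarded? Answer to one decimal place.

28.7%

1.86:1 is narrower than 2.61:1, so the crop keeps the full height and trims the width.
Area ratio = (1.860)/(2.610) = 71.26%; the remaining 28.74% is cropped out.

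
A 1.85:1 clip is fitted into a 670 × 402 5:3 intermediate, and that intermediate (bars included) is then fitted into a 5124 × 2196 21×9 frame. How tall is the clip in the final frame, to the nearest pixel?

1.85:1 in 670×402: fills the width, so the clip is 670.00 × 362.16.
Second fit — the 5:3 canvas into 5124×2196 spans the height: 3660.00 × 2196.00 (×5.4627 from 670×402).
Applying the same ×5.4627: 362.16 → 1978.38.

1978 px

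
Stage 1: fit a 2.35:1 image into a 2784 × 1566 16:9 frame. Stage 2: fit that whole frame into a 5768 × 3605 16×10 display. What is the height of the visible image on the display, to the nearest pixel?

2.35:1 in 2784×1566: fills the width, so the image is 2784.00 × 1184.68.
The 16:9 canvas is width-limited in 5768×3605, giving 5768.00 × 3244.50; scale factor 2.0718.
The image scales with it: height 1184.68 × 2.0718 ≈ 2454.47.

2454 px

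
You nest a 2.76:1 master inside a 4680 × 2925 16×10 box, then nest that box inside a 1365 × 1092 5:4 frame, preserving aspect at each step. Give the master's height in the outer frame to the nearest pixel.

495 px

Inside the 4680×2925 canvas the master is width-limited at 4680.00 × 1695.65.
Second fit — the 16×10 canvas into 1365×1092 spans the width: 1365.00 × 853.12 (×0.2917 from 4680×2925).
The master scales with it: height 1695.65 × 0.2917 ≈ 494.57.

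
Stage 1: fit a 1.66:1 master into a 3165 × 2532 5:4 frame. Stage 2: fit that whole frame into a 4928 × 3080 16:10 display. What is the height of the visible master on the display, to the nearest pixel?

2319 px

First fit — 1.66:1 into 3165×2532 spans the width: 3165.00 × 1906.63.
5:4 in 4928×3080: fills the height, so the intermediate becomes 3850.00 × 3080.00 — a scale of ×1.2164.
The master scales with it: height 1906.63 × 1.2164 ≈ 2319.28.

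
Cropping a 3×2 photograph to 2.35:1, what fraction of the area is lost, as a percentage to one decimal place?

36.2%

The width stays; only height is cut (since 2.35:1 is wider than 3×2).
Fraction kept = (1.500)/(2.350) ≈ 63.83%, so 36.17% is lost.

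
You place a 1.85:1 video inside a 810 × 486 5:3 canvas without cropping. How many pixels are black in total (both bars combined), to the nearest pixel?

1.85:1 is wider than 5:3, so it spans the full width.
That makes the image 437.8378 px tall (810 / 1.850).
486 − 437.8378 = 48.1622 px of bars.
Across the 810-px span: 48.1622 × 810 ≈ 39011 px.

39011 pixels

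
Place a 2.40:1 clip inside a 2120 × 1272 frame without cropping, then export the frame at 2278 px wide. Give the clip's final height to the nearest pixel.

949 px

At 2120×1272 the clip is width-limited, so height = 2120 / 2.400 ≈ 883.33 px.
The frame scales by 2278/2120 = 1.0745; 883.33 × 1.0745 ≈ 949.17 px.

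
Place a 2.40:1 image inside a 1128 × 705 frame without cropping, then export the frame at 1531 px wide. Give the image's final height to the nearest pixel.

638 px

Fitted into 1128×705, the image spans the width; its height is 1128 / 2.400 ≈ 470.00 px.
Resizing to 1531 px wide multiplies everything by 1.3573: 470.00 → 637.92 px.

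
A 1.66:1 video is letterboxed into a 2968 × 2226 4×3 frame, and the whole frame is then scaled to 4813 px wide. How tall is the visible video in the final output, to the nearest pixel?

Fitted into 2968×2226, the video spans the width; its height is 2968 / 1.660 ≈ 1787.95 px.
Scaling 2968 → 4813 is ×1.6216, so the height becomes 1787.95 × 1.6216 ≈ 2899.40 px.

2899 px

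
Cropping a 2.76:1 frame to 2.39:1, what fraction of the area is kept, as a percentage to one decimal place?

The height stays; only width is cut (since 2.39:1 is narrower than 2.76:1).
(2.390)/(2.760) ≈ 0.866 of the area survives.

86.6%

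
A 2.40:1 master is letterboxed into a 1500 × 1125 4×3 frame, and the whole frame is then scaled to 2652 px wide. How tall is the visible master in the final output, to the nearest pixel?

Fitted into 1500×1125, the master spans the width; its height is 1500 / 2.400 ≈ 625.00 px.
Resizing to 2652 px wide multiplies everything by 1.7680: 625.00 → 1105.00 px.

1105 px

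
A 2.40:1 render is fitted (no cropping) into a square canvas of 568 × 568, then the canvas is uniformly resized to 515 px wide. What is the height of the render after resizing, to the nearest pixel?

215 px

Fitted into 568×568, the render spans the width; its height is 568 / 2.400 ≈ 236.67 px.
Resizing to 515 px wide multiplies everything by 0.9067: 236.67 → 214.58 px.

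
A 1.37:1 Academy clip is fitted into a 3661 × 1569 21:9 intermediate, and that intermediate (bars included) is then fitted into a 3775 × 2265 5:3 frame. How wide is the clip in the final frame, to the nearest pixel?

First fit — 1.37:1 Academy into 3661×1569 spans the height: 2149.53 × 1569.00.
Second fit — the 21:9 canvas into 3775×2265 spans the width: 3775.00 × 1617.86 (×1.0311 from 3661×1569).
So the clip's width is 2149.53 × 1.0311 ≈ 2216.46.

2216 px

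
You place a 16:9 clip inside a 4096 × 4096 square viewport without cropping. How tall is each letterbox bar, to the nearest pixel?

896 px

16:9 (1.778) > square (1.000), so the clip fills the width.
That makes the image 2304.00 px tall (4096 × 9/16).
4096 − 2304.00 = 1792.00 px of bars (896.00 each).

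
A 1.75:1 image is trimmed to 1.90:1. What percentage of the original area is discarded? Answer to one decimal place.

Going from 1.75:1 to 1.90:1 means cutting height while keeping width.
Fraction kept = (1.750)/(1.900) ≈ 92.11%, so 7.89% is lost.

7.9%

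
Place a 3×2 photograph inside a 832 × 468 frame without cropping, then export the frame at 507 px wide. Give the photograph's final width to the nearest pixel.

428 px

Fitted into 832×468, the photograph spans the height; its width is 468 × 3/2 ≈ 702.00 px.
The frame scales by 507/832 = 0.6094; 702.00 × 0.6094 ≈ 427.78 px.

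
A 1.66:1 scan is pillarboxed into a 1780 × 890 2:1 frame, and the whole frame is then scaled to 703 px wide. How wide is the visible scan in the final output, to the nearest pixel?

In the 1780×890 frame the scan fills the height: width = 890 × 1.660 ≈ 1477.40 px.
Resizing to 703 px wide multiplies everything by 0.3949: 1477.40 → 583.49 px.

583 px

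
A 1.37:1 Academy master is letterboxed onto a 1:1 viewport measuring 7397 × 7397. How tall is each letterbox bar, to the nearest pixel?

1.37:1 Academy (1.370) > 1:1 (1.000), so the master fills the width.
The master is 7397 / 1.370 ≈ 5399.27 px tall.
Leftover height: 7397 − 5399.27 = 1997.73 px → 998.86 each side.

999 px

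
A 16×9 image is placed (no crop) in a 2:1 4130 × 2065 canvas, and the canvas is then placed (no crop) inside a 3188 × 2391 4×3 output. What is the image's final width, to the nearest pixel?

16×9 in 4130×2065: fills the height, so the image is 3671.11 × 2065.00.
2:1 in 3188×2391: fills the width, so the intermediate becomes 3188.00 × 1594.00 — a scale of ×0.7719.
The image scales with it: width 3671.11 × 0.7719 ≈ 2833.78.

2834 px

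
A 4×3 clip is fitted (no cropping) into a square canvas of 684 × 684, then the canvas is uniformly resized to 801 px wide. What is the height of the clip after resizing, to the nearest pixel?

Fitted into 684×684, the clip spans the width; its height is 684 × 3/4 ≈ 513.00 px.
The frame scales by 801/684 = 1.1711; 513.00 × 1.1711 ≈ 600.75 px.

601 px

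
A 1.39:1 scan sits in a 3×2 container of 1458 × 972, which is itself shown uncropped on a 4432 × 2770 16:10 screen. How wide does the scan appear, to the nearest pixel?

First fit — 1.39:1 into 1458×972 spans the height: 1351.08 × 972.00.
Second fit — the 3×2 canvas into 4432×2770 spans the height: 4155.00 × 2770.00 (×2.8498 from 1458×972).
The scan scales with it: width 1351.08 × 2.8498 ≈ 3850.30.

3850 px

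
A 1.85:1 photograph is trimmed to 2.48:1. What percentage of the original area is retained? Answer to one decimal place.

74.6%

2.48:1 is wider than 1.85:1, so the crop keeps the full width and trims the height.
Fraction kept = (1.850)/(2.480) ≈ 74.60%.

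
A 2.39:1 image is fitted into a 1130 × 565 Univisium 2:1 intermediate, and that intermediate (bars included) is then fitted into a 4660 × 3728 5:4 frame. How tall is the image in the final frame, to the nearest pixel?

Inside the 1130×565 canvas the image is width-limited at 1130.00 × 472.80.
Second fit — the Univisium 2:1 canvas into 4660×3728 spans the width: 4660.00 × 2330.00 (×4.1239 from 1130×565).
The image scales with it: height 472.80 × 4.1239 ≈ 1949.79.

1950 px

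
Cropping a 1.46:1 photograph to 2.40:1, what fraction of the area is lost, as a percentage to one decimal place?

39.2%

The width stays; only height is cut (since 2.40:1 is wider than 1.46:1).
Area ratio = (1.460)/(2.400) = 60.83%; the remaining 39.17% is cropped out.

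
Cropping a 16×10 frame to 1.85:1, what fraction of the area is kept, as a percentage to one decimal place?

86.5%

Going from 16×10 to 1.85:1 means cutting height while keeping width.
Fraction kept = (1.600)/(1.850) ≈ 86.49%.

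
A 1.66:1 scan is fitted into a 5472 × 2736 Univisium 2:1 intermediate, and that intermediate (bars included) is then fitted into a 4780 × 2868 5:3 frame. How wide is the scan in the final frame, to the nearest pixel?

3967 px

First fit — 1.66:1 into 5472×2736 spans the height: 4541.76 × 2736.00.
The Univisium 2:1 canvas is width-limited in 4780×2868, giving 4780.00 × 2390.00; scale factor 0.8735.
Applying the same ×0.8735: 4541.76 → 3967.40.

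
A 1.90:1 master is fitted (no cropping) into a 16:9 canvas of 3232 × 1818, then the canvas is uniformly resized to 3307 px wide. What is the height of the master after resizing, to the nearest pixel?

Fitted into 3232×1818, the master spans the width; its height is 3232 / 1.900 ≈ 1701.05 px.
Resizing to 3307 px wide multiplies everything by 1.0232: 1701.05 → 1740.53 px.

1741 px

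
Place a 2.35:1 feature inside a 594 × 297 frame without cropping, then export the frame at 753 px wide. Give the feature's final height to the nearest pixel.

Fitted into 594×297, the feature spans the width; its height is 594 / 2.350 ≈ 252.77 px.
The frame scales by 753/594 = 1.2677; 252.77 × 1.2677 ≈ 320.43 px.

320 px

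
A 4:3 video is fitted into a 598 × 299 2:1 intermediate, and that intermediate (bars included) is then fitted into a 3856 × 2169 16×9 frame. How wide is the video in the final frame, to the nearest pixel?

Inside the 598×299 canvas the video is height-limited at 398.67 × 299.00.
Second fit — the 2:1 canvas into 3856×2169 spans the width: 3856.00 × 1928.00 (×6.4482 from 598×299).
So the video's width is 398.67 × 6.4482 ≈ 2570.67.

2571 px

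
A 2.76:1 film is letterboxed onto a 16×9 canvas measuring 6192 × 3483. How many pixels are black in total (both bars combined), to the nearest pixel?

Since 2.760 > 1.778, the film is width-limited.
The film is 6192 / 2.760 ≈ 2243.4783 px tall.
3483 − 2243.4783 = 1239.5217 px of bars.
Across the 6192-px span: 1239.5217 × 6192 ≈ 7675119 px.

7675119 pixels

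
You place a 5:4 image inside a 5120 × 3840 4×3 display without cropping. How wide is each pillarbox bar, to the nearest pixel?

160 px

Since 1.250 < 1.333, the image is height-limited.
That makes the image 4800.00 px wide (3840 × 5/4).
5120 − 4800.00 = 320.00 px of bars (160.00 each).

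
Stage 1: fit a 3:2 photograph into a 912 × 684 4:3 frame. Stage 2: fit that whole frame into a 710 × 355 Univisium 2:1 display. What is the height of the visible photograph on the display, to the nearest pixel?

3:2 in 912×684: fills the width, so the photograph is 912.00 × 608.00.
Second fit — the 4:3 canvas into 710×355 spans the height: 473.33 × 355.00 (×0.5190 from 912×684).
The photograph scales with it: height 608.00 × 0.5190 ≈ 315.56.

316 px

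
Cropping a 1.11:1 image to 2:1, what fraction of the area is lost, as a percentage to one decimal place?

44.5%

Going from 1.11:1 to 2:1 means cutting height while keeping width.
(1.110)/(2.000) ≈ 0.555 of the area survives, leaving 44.50% discarded.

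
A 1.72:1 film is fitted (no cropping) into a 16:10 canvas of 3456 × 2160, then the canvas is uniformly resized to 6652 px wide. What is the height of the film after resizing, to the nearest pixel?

Fitted into 3456×2160, the film spans the width; its height is 3456 / 1.720 ≈ 2009.30 px.
Scaling 3456 → 6652 is ×1.9248, so the height becomes 2009.30 × 1.9248 ≈ 3867.44 px.

3867 px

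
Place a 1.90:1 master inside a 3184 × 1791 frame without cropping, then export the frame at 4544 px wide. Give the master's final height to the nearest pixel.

In the 3184×1791 frame the master fills the width: height = 3184 / 1.900 ≈ 1675.79 px.
Scaling 3184 → 4544 is ×1.4271, so the height becomes 1675.79 × 1.4271 ≈ 2391.58 px.

2392 px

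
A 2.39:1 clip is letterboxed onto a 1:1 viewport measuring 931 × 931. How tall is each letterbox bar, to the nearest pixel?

271 px

2.39:1 is wider than 1:1, so it spans the full width.
The clip is 931 / 2.390 ≈ 389.54 px tall.
931 − 389.54 = 541.46 px of bars (270.73 each).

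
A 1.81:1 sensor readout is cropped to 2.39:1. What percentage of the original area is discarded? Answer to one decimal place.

24.3%

The width stays; only height is cut (since 2.39:1 is wider than 1.81:1).
Area ratio = (1.810)/(2.390) = 75.73%; the remaining 24.27% is cropped out.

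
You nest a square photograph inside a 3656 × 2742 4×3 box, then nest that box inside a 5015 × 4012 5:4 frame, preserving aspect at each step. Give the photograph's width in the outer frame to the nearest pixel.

3761 px

square in 3656×2742: fills the height, so the photograph is 2742.00 × 2742.00.
Second fit — the 4×3 canvas into 5015×4012 spans the width: 5015.00 × 3761.25 (×1.3717 from 3656×2742).
So the photograph's width is 2742.00 × 1.3717 ≈ 3761.25.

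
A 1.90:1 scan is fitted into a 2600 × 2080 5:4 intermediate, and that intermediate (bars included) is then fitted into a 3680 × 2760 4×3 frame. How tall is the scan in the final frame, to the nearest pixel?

First fit — 1.90:1 into 2600×2080 spans the width: 2600.00 × 1368.42.
The 5:4 canvas is height-limited in 3680×2760, giving 3450.00 × 2760.00; scale factor 1.3269.
The scan scales with it: height 1368.42 × 1.3269 ≈ 1815.79.

1816 px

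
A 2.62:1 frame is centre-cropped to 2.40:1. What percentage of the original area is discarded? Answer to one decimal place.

8.4%

2.40:1 is narrower than 2.62:1, so the crop keeps the full height and trims the width.
Fraction kept = (2.400)/(2.620) ≈ 91.60%, so 8.40% is lost.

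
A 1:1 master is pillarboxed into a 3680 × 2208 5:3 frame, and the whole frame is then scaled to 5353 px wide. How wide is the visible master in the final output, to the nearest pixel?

3212 px

At 3680×2208 the master is height-limited, so width = 2208 × 1/1 ≈ 2208.00 px.
The frame scales by 5353/3680 = 1.4546; 2208.00 × 1.4546 ≈ 3211.80 px.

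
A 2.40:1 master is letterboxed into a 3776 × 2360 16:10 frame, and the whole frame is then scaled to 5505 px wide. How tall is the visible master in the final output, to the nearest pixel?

Fitted into 3776×2360, the master spans the width; its height is 3776 / 2.400 ≈ 1573.33 px.
The frame scales by 5505/3776 = 1.4579; 1573.33 × 1.4579 ≈ 2293.75 px.

2294 px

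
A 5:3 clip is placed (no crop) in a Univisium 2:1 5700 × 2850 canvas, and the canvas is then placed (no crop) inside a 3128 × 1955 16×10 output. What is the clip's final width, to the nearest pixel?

2607 px

5:3 in 5700×2850: fills the height, so the clip is 4750.00 × 2850.00.
Univisium 2:1 in 3128×1955: fills the width, so the intermediate becomes 3128.00 × 1564.00 — a scale of ×0.5488.
So the clip's width is 4750.00 × 0.5488 ≈ 2606.67.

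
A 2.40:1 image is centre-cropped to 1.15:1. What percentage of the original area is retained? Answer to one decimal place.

47.9%

1.15:1 is narrower than 2.40:1, so the crop keeps the full height and trims the width.
Fraction kept = (1.150)/(2.400) ≈ 47.92%.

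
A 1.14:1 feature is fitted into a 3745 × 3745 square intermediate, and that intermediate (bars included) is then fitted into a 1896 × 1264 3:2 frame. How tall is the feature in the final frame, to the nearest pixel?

1109 px

First fit — 1.14:1 into 3745×3745 spans the width: 3745.00 × 3285.09.
Second fit — the square canvas into 1896×1264 spans the height: 1264.00 × 1264.00 (×0.3375 from 3745×3745).
The feature scales with it: height 3285.09 × 0.3375 ≈ 1108.77.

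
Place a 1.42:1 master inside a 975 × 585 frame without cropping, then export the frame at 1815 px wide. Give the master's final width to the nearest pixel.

1546 px

In the 975×585 frame the master fills the height: width = 585 × 1.420 ≈ 830.70 px.
The frame scales by 1815/975 = 1.8615; 830.70 × 1.8615 ≈ 1546.38 px.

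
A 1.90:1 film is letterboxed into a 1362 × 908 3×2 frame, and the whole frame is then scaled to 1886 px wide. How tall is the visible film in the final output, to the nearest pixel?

Fitted into 1362×908, the film spans the width; its height is 1362 / 1.900 ≈ 716.84 px.
Resizing to 1886 px wide multiplies everything by 1.3847: 716.84 → 992.63 px.

993 px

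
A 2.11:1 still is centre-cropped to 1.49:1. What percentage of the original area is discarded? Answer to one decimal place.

Going from 2.11:1 to 1.49:1 means cutting width while keeping height.
(1.490)/(2.110) ≈ 0.706 of the area survives, leaving 29.38% discarded.

29.4%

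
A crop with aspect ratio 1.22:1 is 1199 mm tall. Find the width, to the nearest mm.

1463 mm

1199 × 1.220 = 1462.78.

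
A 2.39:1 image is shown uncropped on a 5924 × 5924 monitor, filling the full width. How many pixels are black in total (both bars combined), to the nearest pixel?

Content height = 5924 / 2.390 ≈ 2478.6611 px.
5924 − 2478.6611 = 3445.3389 px of bars.
That's 3445.3389 × 5924 ≈ 20410188 black pixels.

20410188 pixels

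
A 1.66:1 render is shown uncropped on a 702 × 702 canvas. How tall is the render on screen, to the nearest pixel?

Since 1.660 > 1.000, the render is width-limited.
That makes the image 422.89 px tall (702 / 1.660).

423 px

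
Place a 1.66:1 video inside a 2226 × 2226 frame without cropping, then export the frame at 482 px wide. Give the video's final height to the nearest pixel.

290 px

At 2226×2226 the video is width-limited, so height = 2226 / 1.660 ≈ 1340.96 px.
Scaling 2226 → 482 is ×0.2165, so the height becomes 1340.96 × 0.2165 ≈ 290.36 px.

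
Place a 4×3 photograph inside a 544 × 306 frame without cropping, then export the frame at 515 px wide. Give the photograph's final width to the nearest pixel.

386 px

In the 544×306 frame the photograph fills the height: width = 306 × 4/3 ≈ 408.00 px.
Scaling 544 → 515 is ×0.9467, so the width becomes 408.00 × 0.9467 ≈ 386.25 px.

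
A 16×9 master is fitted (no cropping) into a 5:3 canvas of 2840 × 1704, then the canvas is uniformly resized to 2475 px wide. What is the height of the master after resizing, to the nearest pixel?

In the 2840×1704 frame the master fills the width: height = 2840 × 9/16 ≈ 1597.50 px.
Resizing to 2475 px wide multiplies everything by 0.8715: 1597.50 → 1392.19 px.

1392 px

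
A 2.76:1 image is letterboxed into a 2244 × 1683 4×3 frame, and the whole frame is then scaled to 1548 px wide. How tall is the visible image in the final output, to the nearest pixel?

561 px

In the 2244×1683 frame the image fills the width: height = 2244 / 2.760 ≈ 813.04 px.
Resizing to 1548 px wide multiplies everything by 0.6898: 813.04 → 560.87 px.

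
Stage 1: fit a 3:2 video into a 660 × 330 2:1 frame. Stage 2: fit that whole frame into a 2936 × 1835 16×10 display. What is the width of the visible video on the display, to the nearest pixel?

3:2 in 660×330: fills the height, so the video is 495.00 × 330.00.
2:1 in 2936×1835: fills the width, so the intermediate becomes 2936.00 × 1468.00 — a scale of ×4.4485.
So the video's width is 495.00 × 4.4485 ≈ 2202.00.

2202 px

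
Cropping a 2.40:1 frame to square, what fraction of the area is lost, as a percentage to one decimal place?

58.3%

square is narrower than 2.40:1, so the crop keeps the full height and trims the width.
(1.000)/(2.400) ≈ 0.417 of the area survives, leaving 58.33% discarded.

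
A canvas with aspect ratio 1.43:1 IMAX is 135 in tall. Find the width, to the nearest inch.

193 in

At 1.43:1 IMAX, 135 × 1.430 ≈ 193.05.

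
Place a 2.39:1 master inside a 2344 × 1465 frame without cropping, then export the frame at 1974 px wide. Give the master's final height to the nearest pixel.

In the 2344×1465 frame the master fills the width: height = 2344 / 2.390 ≈ 980.75 px.
Scaling 2344 → 1974 is ×0.8422, so the height becomes 980.75 × 0.8422 ≈ 825.94 px.

826 px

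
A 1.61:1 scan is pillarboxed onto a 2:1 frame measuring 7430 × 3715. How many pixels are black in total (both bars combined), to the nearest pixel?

5382478 pixels

1.61:1 is narrower than 2:1, so it spans the full height.
Content width = 3715 × 1.610 ≈ 5981.1500 px.
Black = 7430 − 5981.1500 = 1448.8500 px.
Bar area = 1448.8500 × 3715 ≈ 5382478 px.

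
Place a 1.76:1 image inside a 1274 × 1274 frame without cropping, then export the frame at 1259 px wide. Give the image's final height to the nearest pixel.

715 px

Fitted into 1274×1274, the image spans the width; its height is 1274 / 1.760 ≈ 723.86 px.
Scaling 1274 → 1259 is ×0.9882, so the height becomes 723.86 × 0.9882 ≈ 715.34 px.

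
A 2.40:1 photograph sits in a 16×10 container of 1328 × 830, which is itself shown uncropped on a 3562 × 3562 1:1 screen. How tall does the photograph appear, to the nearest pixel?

Inside the 1328×830 canvas the photograph is width-limited at 1328.00 × 553.33.
Second fit — the 16×10 canvas into 3562×3562 spans the width: 3562.00 × 2226.25 (×2.6822 from 1328×830).
Applying the same ×2.6822: 553.33 → 1484.17.

1484 px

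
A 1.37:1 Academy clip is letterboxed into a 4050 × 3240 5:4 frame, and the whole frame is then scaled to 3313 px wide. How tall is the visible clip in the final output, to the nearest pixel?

2418 px

Fitted into 4050×3240, the clip spans the width; its height is 4050 / 1.370 ≈ 2956.20 px.
The frame scales by 3313/4050 = 0.8180; 2956.20 × 0.8180 ≈ 2418.25 px.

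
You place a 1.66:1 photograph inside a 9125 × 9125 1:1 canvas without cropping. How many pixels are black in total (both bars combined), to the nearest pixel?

Since 1.660 > 1.000, the photograph is width-limited.
Content height = 9125 / 1.660 ≈ 5496.9880 px.
9125 − 5496.9880 = 3628.0120 px of bars.
That's 3628.0120 × 9125 ≈ 33105610 black pixels.

33105610 pixels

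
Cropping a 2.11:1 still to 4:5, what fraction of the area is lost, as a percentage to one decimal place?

The height stays; only width is cut (since 4:5 is narrower than 2.11:1).
Area ratio = (0.800)/(2.110) = 37.91%; the remaining 62.09% is cropped out.

62.1%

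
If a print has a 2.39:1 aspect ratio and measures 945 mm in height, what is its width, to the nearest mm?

Width = 945 × 2.390 = 2258.55.

2259 mm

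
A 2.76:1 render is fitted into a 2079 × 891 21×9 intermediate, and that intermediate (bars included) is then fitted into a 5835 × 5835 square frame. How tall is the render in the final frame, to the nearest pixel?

2114 px

First fit — 2.76:1 into 2079×891 spans the width: 2079.00 × 753.26.
The 21×9 canvas is width-limited in 5835×5835, giving 5835.00 × 2500.71; scale factor 2.8066.
Applying the same ×2.8066: 753.26 → 2114.13.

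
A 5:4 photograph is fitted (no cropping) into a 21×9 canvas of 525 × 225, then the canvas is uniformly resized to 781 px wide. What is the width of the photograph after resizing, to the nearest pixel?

In the 525×225 frame the photograph fills the height: width = 225 × 5/4 ≈ 281.25 px.
The frame scales by 781/525 = 1.4876; 281.25 × 1.4876 ≈ 418.39 px.

418 px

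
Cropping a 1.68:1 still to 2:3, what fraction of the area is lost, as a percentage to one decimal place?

60.3%

2:3 is narrower than 1.68:1, so the crop keeps the full height and trims the width.
Fraction kept = (0.667)/(1.680) ≈ 39.68%, so 60.32% is lost.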